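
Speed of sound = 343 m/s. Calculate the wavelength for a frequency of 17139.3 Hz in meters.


Given values:
  c = 343 m/s, f = 17139.3 Hz
Formula: lambda = c / f
lambda = 343 / 17139.3
lambda = 0.02

0.02 m


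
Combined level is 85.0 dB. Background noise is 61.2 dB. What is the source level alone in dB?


Given values:
  L_total = 85.0 dB, L_bg = 61.2 dB
Formula: L_source = 10 * log10(10^(L_total/10) - 10^(L_bg/10))
Convert to linear:
  10^(85.0/10) = 316227766.0168
  10^(61.2/10) = 1318256.7386
Difference: 316227766.0168 - 1318256.7386 = 314909509.2782
L_source = 10 * log10(314909509.2782) = 84.98

84.98 dB


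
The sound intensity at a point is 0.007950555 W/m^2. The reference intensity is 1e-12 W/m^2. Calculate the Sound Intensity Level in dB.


Given values:
  I = 0.007950555 W/m^2
  I_ref = 1e-12 W/m^2
Formula: SIL = 10 * log10(I / I_ref)
Compute ratio: I / I_ref = 7950555000
Compute log10: log10(7950555000) = 9.900397
Multiply: SIL = 10 * 9.900397 = 99.0

99.0 dB


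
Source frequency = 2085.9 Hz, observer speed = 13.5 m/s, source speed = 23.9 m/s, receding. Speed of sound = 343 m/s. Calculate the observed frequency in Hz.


Given values:
  f_s = 2085.9 Hz, v_o = 13.5 m/s, v_s = 23.9 m/s
  Direction: receding
Formula: f_o = f_s * (c - v_o) / (c + v_s)
Numerator: c - v_o = 343 - 13.5 = 329.5
Denominator: c + v_s = 343 + 23.9 = 366.9
f_o = 2085.9 * 329.5 / 366.9 = 1873.27

1873.27 Hz


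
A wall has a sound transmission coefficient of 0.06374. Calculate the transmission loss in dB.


Given values:
  tau = 0.06374
Formula: TL = 10 * log10(1 / tau)
Compute 1 / tau = 1 / 0.06374 = 15.6887
Compute log10(15.6887) = 1.195587
TL = 10 * 1.195587 = 11.96

11.96 dB


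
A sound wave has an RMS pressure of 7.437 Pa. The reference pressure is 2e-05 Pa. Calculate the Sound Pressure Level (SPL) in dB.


Given values:
  p = 7.437 Pa
  p_ref = 2e-05 Pa
Formula: SPL = 20 * log10(p / p_ref)
Compute ratio: p / p_ref = 7.437 / 2e-05 = 371850
Compute log10: log10(371850) = 5.570368
Multiply: SPL = 20 * 5.570368 = 111.41

111.41 dB


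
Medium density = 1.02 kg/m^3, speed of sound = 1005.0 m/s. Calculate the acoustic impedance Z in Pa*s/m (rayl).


Given values:
  rho = 1.02 kg/m^3
  c = 1005.0 m/s
Formula: Z = rho * c
Z = 1.02 * 1005.0
Z = 1025.1

1025.1 rayl


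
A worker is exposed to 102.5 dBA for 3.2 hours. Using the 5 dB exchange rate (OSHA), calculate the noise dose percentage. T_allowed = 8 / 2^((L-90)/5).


Given values:
  L = 102.5 dBA, T = 3.2 hours
Formula: T_allowed = 8 / 2^((L - 90) / 5)
Compute exponent: (102.5 - 90) / 5 = 2.5
Compute 2^(2.5) = 5.656854
T_allowed = 8 / 5.656854 = 1.414214 hours
Dose = (T / T_allowed) * 100
Dose = (3.2 / 1.414214) * 100 = 226.27

226.27 %


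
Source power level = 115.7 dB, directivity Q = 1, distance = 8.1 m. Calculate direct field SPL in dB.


Given values:
  Lw = 115.7 dB, Q = 1, r = 8.1 m
Formula: SPL = Lw + 10 * log10(Q / (4 * pi * r^2))
Compute 4 * pi * r^2 = 4 * pi * 8.1^2 = 824.4796
Compute Q / denom = 1 / 824.4796 = 0.00121289
Compute 10 * log10(0.00121289) = -29.1618
SPL = 115.7 + (-29.1618) = 86.54

86.54 dB


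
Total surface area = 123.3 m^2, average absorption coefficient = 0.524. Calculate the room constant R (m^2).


Given values:
  S = 123.3 m^2, alpha = 0.524
Formula: R = S * alpha / (1 - alpha)
Numerator: 123.3 * 0.524 = 64.6092
Denominator: 1 - 0.524 = 0.476
R = 64.6092 / 0.476 = 135.73

135.73 m^2


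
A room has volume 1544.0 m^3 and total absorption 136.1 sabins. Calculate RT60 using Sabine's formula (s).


Given values:
  V = 1544.0 m^3
  A = 136.1 sabins
Formula: RT60 = 0.161 * V / A
Numerator: 0.161 * 1544.0 = 248.584
RT60 = 248.584 / 136.1 = 1.826

1.826 s


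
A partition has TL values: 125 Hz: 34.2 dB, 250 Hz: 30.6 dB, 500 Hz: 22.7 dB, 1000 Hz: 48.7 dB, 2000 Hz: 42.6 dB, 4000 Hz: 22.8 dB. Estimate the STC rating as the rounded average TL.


Given TL values at each frequency:
  125 Hz: 34.2 dB
  250 Hz: 30.6 dB
  500 Hz: 22.7 dB
  1000 Hz: 48.7 dB
  2000 Hz: 42.6 dB
  4000 Hz: 22.8 dB
Formula: STC ~ round(average of TL values)
Sum = 34.2 + 30.6 + 22.7 + 48.7 + 42.6 + 22.8 = 201.6
Average = 201.6 / 6 = 33.6
Rounded: 34

34


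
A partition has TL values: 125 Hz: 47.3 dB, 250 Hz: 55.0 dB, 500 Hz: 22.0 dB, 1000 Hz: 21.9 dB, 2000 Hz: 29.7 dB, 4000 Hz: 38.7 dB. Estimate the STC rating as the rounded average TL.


Given TL values at each frequency:
  125 Hz: 47.3 dB
  250 Hz: 55.0 dB
  500 Hz: 22.0 dB
  1000 Hz: 21.9 dB
  2000 Hz: 29.7 dB
  4000 Hz: 38.7 dB
Formula: STC ~ round(average of TL values)
Sum = 47.3 + 55.0 + 22.0 + 21.9 + 29.7 + 38.7 = 214.6
Average = 214.6 / 6 = 35.77
Rounded: 36

36


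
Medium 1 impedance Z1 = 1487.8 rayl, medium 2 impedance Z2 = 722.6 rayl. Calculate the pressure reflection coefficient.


Given values:
  Z1 = 1487.8 rayl, Z2 = 722.6 rayl
Formula: R = (Z2 - Z1) / (Z2 + Z1)
Numerator: Z2 - Z1 = 722.6 - 1487.8 = -765.2
Denominator: Z2 + Z1 = 722.6 + 1487.8 = 2210.4
R = -765.2 / 2210.4 = -0.3462

-0.3462


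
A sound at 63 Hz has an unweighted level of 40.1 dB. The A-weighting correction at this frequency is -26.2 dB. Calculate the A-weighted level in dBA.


Given values:
  SPL = 40.1 dB
  A-weighting at 63 Hz = -26.2 dB
Formula: L_A = SPL + A_weight
L_A = 40.1 + (-26.2)
L_A = 13.9

13.9 dBA


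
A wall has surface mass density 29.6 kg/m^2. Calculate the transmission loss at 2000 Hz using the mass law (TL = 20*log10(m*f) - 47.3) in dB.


Given values:
  m = 29.6 kg/m^2, f = 2000 Hz
Formula: TL = 20 * log10(m * f) - 47.3
Compute m * f = 29.6 * 2000 = 59200.0
Compute log10(59200.0) = 4.772322
Compute 20 * 4.772322 = 95.4464
TL = 95.4464 - 47.3 = 48.15

48.15 dB


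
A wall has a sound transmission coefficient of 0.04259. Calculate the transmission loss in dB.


Given values:
  tau = 0.04259
Formula: TL = 10 * log10(1 / tau)
Compute 1 / tau = 1 / 0.04259 = 23.4797
Compute log10(23.4797) = 1.370693
TL = 10 * 1.370693 = 13.71

13.71 dB


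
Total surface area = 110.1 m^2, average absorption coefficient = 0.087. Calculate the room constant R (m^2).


Given values:
  S = 110.1 m^2, alpha = 0.087
Formula: R = S * alpha / (1 - alpha)
Numerator: 110.1 * 0.087 = 9.5787
Denominator: 1 - 0.087 = 0.913
R = 9.5787 / 0.913 = 10.49

10.49 m^2


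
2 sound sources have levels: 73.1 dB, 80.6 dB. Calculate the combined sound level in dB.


Formula: L_total = 10 * log10( sum(10^(Li/10)) )
  Source 1: 10^(73.1/10) = 20417379.4467
  Source 2: 10^(80.6/10) = 114815362.1497
Sum of linear values = 135232741.5964
L_total = 10 * log10(135232741.5964) = 81.31

81.31 dB


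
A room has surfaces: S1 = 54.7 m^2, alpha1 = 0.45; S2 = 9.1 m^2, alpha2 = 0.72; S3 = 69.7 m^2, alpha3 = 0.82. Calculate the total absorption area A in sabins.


Given surfaces:
  Surface 1: 54.7 * 0.45 = 24.615
  Surface 2: 9.1 * 0.72 = 6.552
  Surface 3: 69.7 * 0.82 = 57.154
Formula: A = sum(Si * alpha_i)
A = 24.615 + 6.552 + 57.154
A = 88.32

88.32 sabins


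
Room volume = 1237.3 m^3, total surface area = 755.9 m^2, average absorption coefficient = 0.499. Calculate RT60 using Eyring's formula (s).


Given values:
  V = 1237.3 m^3, S = 755.9 m^2, alpha = 0.499
Formula: RT60 = 0.161 * V / (-S * ln(1 - alpha))
Compute ln(1 - 0.499) = ln(0.501) = -0.691149
Denominator: -755.9 * -0.691149 = 522.4395
Numerator: 0.161 * 1237.3 = 199.2053
RT60 = 199.2053 / 522.4395 = 0.381

0.381 s


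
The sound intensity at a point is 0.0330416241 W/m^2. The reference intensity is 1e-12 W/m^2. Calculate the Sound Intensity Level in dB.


Given values:
  I = 0.0330416241 W/m^2
  I_ref = 1e-12 W/m^2
Formula: SIL = 10 * log10(I / I_ref)
Compute ratio: I / I_ref = 33041624100
Compute log10: log10(33041624100) = 10.519061
Multiply: SIL = 10 * 10.519061 = 105.19

105.19 dB


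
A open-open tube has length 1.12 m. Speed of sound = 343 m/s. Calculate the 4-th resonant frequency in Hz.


Given values:
  Tube type: open-open, L = 1.12 m, c = 343 m/s, n = 4
Formula: f_n = n * c / (2 * L)
Compute 2 * L = 2 * 1.12 = 2.24
f = 4 * 343 / 2.24
f = 612.5

612.5 Hz


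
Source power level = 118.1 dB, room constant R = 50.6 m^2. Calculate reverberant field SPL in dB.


Given values:
  Lw = 118.1 dB, R = 50.6 m^2
Formula: SPL = Lw + 10 * log10(4 / R)
Compute 4 / R = 4 / 50.6 = 0.079051
Compute 10 * log10(0.079051) = -11.0209
SPL = 118.1 + (-11.0209) = 107.08

107.08 dB


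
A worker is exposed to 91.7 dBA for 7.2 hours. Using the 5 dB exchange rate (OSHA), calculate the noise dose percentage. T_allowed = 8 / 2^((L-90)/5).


Given values:
  L = 91.7 dBA, T = 7.2 hours
Formula: T_allowed = 8 / 2^((L - 90) / 5)
Compute exponent: (91.7 - 90) / 5 = 0.34
Compute 2^(0.34) = 1.265757
T_allowed = 8 / 1.265757 = 6.320328 hours
Dose = (T / T_allowed) * 100
Dose = (7.2 / 6.320328) * 100 = 113.92

113.92 %


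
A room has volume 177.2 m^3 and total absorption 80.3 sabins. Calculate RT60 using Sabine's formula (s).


Given values:
  V = 177.2 m^3
  A = 80.3 sabins
Formula: RT60 = 0.161 * V / A
Numerator: 0.161 * 177.2 = 28.5292
RT60 = 28.5292 / 80.3 = 0.355

0.355 s


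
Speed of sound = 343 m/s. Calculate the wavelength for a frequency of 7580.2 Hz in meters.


Given values:
  c = 343 m/s, f = 7580.2 Hz
Formula: lambda = c / f
lambda = 343 / 7580.2
lambda = 0.0452

0.0452 m


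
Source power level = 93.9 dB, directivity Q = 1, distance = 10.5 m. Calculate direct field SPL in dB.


Given values:
  Lw = 93.9 dB, Q = 1, r = 10.5 m
Formula: SPL = Lw + 10 * log10(Q / (4 * pi * r^2))
Compute 4 * pi * r^2 = 4 * pi * 10.5^2 = 1385.4424
Compute Q / denom = 1 / 1385.4424 = 0.00072179
Compute 10 * log10(0.00072179) = -31.4159
SPL = 93.9 + (-31.4159) = 62.48

62.48 dB


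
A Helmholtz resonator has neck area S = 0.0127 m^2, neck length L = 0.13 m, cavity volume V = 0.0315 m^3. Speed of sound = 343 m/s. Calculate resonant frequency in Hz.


Given values:
  S = 0.0127 m^2, L = 0.13 m, V = 0.0315 m^3, c = 343 m/s
Formula: f = (c / (2*pi)) * sqrt(S / (V * L))
Compute V * L = 0.0315 * 0.13 = 0.004095
Compute S / (V * L) = 0.0127 / 0.004095 = 3.1013
Compute sqrt(3.1013) = 1.761051
Compute c / (2*pi) = 343 / 6.283185 = 54.590148
f = 54.590148 * 1.761051 = 96.14

96.14 Hz


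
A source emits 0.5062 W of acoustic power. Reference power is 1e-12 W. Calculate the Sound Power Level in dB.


Given values:
  W = 0.5062 W
  W_ref = 1e-12 W
Formula: SWL = 10 * log10(W / W_ref)
Compute ratio: W / W_ref = 506200000000
Compute log10: log10(506200000000) = 11.704322
Multiply: SWL = 10 * 11.704322 = 117.04

117.04 dB


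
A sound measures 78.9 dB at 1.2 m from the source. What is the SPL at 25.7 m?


Given values:
  SPL1 = 78.9 dB, r1 = 1.2 m, r2 = 25.7 m
Formula: SPL2 = SPL1 - 20 * log10(r2 / r1)
Compute ratio: r2 / r1 = 25.7 / 1.2 = 21.4167
Compute log10: log10(21.4167) = 1.330753
Compute drop: 20 * 1.330753 = 26.6151
SPL2 = 78.9 - 26.6151 = 52.28

52.28 dB


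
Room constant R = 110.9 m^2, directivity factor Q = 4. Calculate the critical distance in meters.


Given values:
  R = 110.9 m^2, Q = 4
Formula: d_c = 0.141 * sqrt(Q * R)
Compute Q * R = 4 * 110.9 = 443.6
Compute sqrt(443.6) = 21.0618
d_c = 0.141 * 21.0618 = 2.97

2.97 m


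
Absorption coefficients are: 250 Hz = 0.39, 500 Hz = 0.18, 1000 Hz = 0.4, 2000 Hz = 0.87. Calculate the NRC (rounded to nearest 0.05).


Given values:
  a_250 = 0.39, a_500 = 0.18
  a_1000 = 0.4, a_2000 = 0.87
Formula: NRC = (a250 + a500 + a1000 + a2000) / 4
Sum = 0.39 + 0.18 + 0.4 + 0.87 = 1.84
NRC = 1.84 / 4 = 0.46
Rounded to nearest 0.05: 0.45

0.45


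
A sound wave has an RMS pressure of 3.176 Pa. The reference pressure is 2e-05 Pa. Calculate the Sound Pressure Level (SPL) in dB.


Given values:
  p = 3.176 Pa
  p_ref = 2e-05 Pa
Formula: SPL = 20 * log10(p / p_ref)
Compute ratio: p / p_ref = 3.176 / 2e-05 = 158800
Compute log10: log10(158800) = 5.20085
Multiply: SPL = 20 * 5.20085 = 104.02

104.02 dB


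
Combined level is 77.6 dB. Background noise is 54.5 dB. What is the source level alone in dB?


Given values:
  L_total = 77.6 dB, L_bg = 54.5 dB
Formula: L_source = 10 * log10(10^(L_total/10) - 10^(L_bg/10))
Convert to linear:
  10^(77.6/10) = 57543993.7337
  10^(54.5/10) = 281838.2931
Difference: 57543993.7337 - 281838.2931 = 57262155.4406
L_source = 10 * log10(57262155.4406) = 77.58

77.58 dB


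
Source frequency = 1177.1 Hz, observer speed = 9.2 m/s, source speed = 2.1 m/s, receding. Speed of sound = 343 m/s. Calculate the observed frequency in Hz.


Given values:
  f_s = 1177.1 Hz, v_o = 9.2 m/s, v_s = 2.1 m/s
  Direction: receding
Formula: f_o = f_s * (c - v_o) / (c + v_s)
Numerator: c - v_o = 343 - 9.2 = 333.8
Denominator: c + v_s = 343 + 2.1 = 345.1
f_o = 1177.1 * 333.8 / 345.1 = 1138.56

1138.56 Hz


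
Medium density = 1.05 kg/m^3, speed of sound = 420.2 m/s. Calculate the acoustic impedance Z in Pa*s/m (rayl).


Given values:
  rho = 1.05 kg/m^3
  c = 420.2 m/s
Formula: Z = rho * c
Z = 1.05 * 420.2
Z = 441.21

441.21 rayl


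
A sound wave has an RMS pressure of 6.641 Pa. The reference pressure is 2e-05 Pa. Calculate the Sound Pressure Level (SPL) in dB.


Given values:
  p = 6.641 Pa
  p_ref = 2e-05 Pa
Formula: SPL = 20 * log10(p / p_ref)
Compute ratio: p / p_ref = 6.641 / 2e-05 = 332050
Compute log10: log10(332050) = 5.521203
Multiply: SPL = 20 * 5.521203 = 110.42

110.42 dB


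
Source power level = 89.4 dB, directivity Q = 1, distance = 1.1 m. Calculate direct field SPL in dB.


Given values:
  Lw = 89.4 dB, Q = 1, r = 1.1 m
Formula: SPL = Lw + 10 * log10(Q / (4 * pi * r^2))
Compute 4 * pi * r^2 = 4 * pi * 1.1^2 = 15.2053
Compute Q / denom = 1 / 15.2053 = 0.06576654
Compute 10 * log10(0.06576654) = -11.82
SPL = 89.4 + (-11.82) = 77.58

77.58 dB


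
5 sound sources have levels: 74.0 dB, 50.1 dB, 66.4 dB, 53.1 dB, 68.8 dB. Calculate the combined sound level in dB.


Formula: L_total = 10 * log10( sum(10^(Li/10)) )
  Source 1: 10^(74.0/10) = 25118864.3151
  Source 2: 10^(50.1/10) = 102329.2992
  Source 3: 10^(66.4/10) = 4365158.3224
  Source 4: 10^(53.1/10) = 204173.7945
  Source 5: 10^(68.8/10) = 7585775.7503
Sum of linear values = 37376301.4815
L_total = 10 * log10(37376301.4815) = 75.73

75.73 dB


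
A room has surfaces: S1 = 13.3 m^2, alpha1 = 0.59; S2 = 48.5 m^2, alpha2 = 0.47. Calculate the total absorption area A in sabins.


Given surfaces:
  Surface 1: 13.3 * 0.59 = 7.847
  Surface 2: 48.5 * 0.47 = 22.795
Formula: A = sum(Si * alpha_i)
A = 7.847 + 22.795
A = 30.64

30.64 sabins


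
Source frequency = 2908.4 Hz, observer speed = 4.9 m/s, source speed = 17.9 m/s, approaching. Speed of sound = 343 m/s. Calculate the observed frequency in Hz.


Given values:
  f_s = 2908.4 Hz, v_o = 4.9 m/s, v_s = 17.9 m/s
  Direction: approaching
Formula: f_o = f_s * (c + v_o) / (c - v_s)
Numerator: c + v_o = 343 + 4.9 = 347.9
Denominator: c - v_s = 343 - 17.9 = 325.1
f_o = 2908.4 * 347.9 / 325.1 = 3112.37

3112.37 Hz


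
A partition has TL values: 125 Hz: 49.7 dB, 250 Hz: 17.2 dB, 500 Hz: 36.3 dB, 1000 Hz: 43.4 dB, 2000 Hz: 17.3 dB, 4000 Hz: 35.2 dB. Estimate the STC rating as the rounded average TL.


Given TL values at each frequency:
  125 Hz: 49.7 dB
  250 Hz: 17.2 dB
  500 Hz: 36.3 dB
  1000 Hz: 43.4 dB
  2000 Hz: 17.3 dB
  4000 Hz: 35.2 dB
Formula: STC ~ round(average of TL values)
Sum = 49.7 + 17.2 + 36.3 + 43.4 + 17.3 + 35.2 = 199.1
Average = 199.1 / 6 = 33.18
Rounded: 33

33


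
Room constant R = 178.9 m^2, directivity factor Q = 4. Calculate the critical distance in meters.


Given values:
  R = 178.9 m^2, Q = 4
Formula: d_c = 0.141 * sqrt(Q * R)
Compute Q * R = 4 * 178.9 = 715.6
Compute sqrt(715.6) = 26.7507
d_c = 0.141 * 26.7507 = 3.772

3.772 m


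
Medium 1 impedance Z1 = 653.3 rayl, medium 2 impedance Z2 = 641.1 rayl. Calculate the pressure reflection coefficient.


Given values:
  Z1 = 653.3 rayl, Z2 = 641.1 rayl
Formula: R = (Z2 - Z1) / (Z2 + Z1)
Numerator: Z2 - Z1 = 641.1 - 653.3 = -12.2
Denominator: Z2 + Z1 = 641.1 + 653.3 = 1294.4
R = -12.2 / 1294.4 = -0.0094

-0.0094


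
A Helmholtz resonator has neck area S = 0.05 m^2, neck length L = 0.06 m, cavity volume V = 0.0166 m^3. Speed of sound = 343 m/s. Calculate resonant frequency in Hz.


Given values:
  S = 0.05 m^2, L = 0.06 m, V = 0.0166 m^3, c = 343 m/s
Formula: f = (c / (2*pi)) * sqrt(S / (V * L))
Compute V * L = 0.0166 * 0.06 = 0.000996
Compute S / (V * L) = 0.05 / 0.000996 = 50.2008
Compute sqrt(50.2008) = 7.085252
Compute c / (2*pi) = 343 / 6.283185 = 54.590148
f = 54.590148 * 7.085252 = 386.78

386.78 Hz


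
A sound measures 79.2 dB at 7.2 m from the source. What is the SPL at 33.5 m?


Given values:
  SPL1 = 79.2 dB, r1 = 7.2 m, r2 = 33.5 m
Formula: SPL2 = SPL1 - 20 * log10(r2 / r1)
Compute ratio: r2 / r1 = 33.5 / 7.2 = 4.6528
Compute log10: log10(4.6528) = 0.667714
Compute drop: 20 * 0.667714 = 13.3543
SPL2 = 79.2 - 13.3543 = 65.85

65.85 dB


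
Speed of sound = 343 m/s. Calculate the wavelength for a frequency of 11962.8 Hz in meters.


Given values:
  c = 343 m/s, f = 11962.8 Hz
Formula: lambda = c / f
lambda = 343 / 11962.8
lambda = 0.0287

0.0287 m


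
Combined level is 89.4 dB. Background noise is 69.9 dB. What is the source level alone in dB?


Given values:
  L_total = 89.4 dB, L_bg = 69.9 dB
Formula: L_source = 10 * log10(10^(L_total/10) - 10^(L_bg/10))
Convert to linear:
  10^(89.4/10) = 870963589.9561
  10^(69.9/10) = 9772372.2096
Difference: 870963589.9561 - 9772372.2096 = 861191217.7465
L_source = 10 * log10(861191217.7465) = 89.35

89.35 dB


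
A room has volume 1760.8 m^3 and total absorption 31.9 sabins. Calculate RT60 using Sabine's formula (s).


Given values:
  V = 1760.8 m^3
  A = 31.9 sabins
Formula: RT60 = 0.161 * V / A
Numerator: 0.161 * 1760.8 = 283.4888
RT60 = 283.4888 / 31.9 = 8.887

8.887 s


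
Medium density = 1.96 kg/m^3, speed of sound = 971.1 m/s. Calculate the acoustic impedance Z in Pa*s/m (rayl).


Given values:
  rho = 1.96 kg/m^3
  c = 971.1 m/s
Formula: Z = rho * c
Z = 1.96 * 971.1
Z = 1903.36

1903.36 rayl


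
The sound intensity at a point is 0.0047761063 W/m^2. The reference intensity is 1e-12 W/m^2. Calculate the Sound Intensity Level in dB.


Given values:
  I = 0.0047761063 W/m^2
  I_ref = 1e-12 W/m^2
Formula: SIL = 10 * log10(I / I_ref)
Compute ratio: I / I_ref = 4776106300
Compute log10: log10(4776106300) = 9.679074
Multiply: SIL = 10 * 9.679074 = 96.79

96.79 dB


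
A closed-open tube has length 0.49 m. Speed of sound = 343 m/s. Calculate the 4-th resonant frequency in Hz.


Given values:
  Tube type: closed-open, L = 0.49 m, c = 343 m/s, n = 4
Formula: f_n = (2n - 1) * c / (4 * L)
Compute 2n - 1 = 2*4 - 1 = 7
Compute 4 * L = 4 * 0.49 = 1.96
f = 7 * 343 / 1.96
f = 1225.0

1225.0 Hz


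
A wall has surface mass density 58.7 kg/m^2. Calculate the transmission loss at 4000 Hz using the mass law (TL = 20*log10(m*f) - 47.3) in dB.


Given values:
  m = 58.7 kg/m^2, f = 4000 Hz
Formula: TL = 20 * log10(m * f) - 47.3
Compute m * f = 58.7 * 4000 = 234800.0
Compute log10(234800.0) = 5.370698
Compute 20 * 5.370698 = 107.414
TL = 107.414 - 47.3 = 60.11

60.11 dB


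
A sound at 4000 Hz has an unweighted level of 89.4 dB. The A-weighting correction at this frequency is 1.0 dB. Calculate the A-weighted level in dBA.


Given values:
  SPL = 89.4 dB
  A-weighting at 4000 Hz = 1.0 dB
Formula: L_A = SPL + A_weight
L_A = 89.4 + (1.0)
L_A = 90.4

90.4 dBA


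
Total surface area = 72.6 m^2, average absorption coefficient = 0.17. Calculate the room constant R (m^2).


Given values:
  S = 72.6 m^2, alpha = 0.17
Formula: R = S * alpha / (1 - alpha)
Numerator: 72.6 * 0.17 = 12.342
Denominator: 1 - 0.17 = 0.83
R = 12.342 / 0.83 = 14.87

14.87 m^2


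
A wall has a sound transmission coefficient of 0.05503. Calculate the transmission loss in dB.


Given values:
  tau = 0.05503
Formula: TL = 10 * log10(1 / tau)
Compute 1 / tau = 1 / 0.05503 = 18.1719
Compute log10(18.1719) = 1.2594
TL = 10 * 1.2594 = 12.59

12.59 dB


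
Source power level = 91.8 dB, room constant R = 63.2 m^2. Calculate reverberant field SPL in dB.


Given values:
  Lw = 91.8 dB, R = 63.2 m^2
Formula: SPL = Lw + 10 * log10(4 / R)
Compute 4 / R = 4 / 63.2 = 0.063291
Compute 10 * log10(0.063291) = -11.9866
SPL = 91.8 + (-11.9866) = 79.81

79.81 dB


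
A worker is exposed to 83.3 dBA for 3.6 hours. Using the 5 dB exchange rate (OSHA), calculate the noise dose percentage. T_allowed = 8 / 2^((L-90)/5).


Given values:
  L = 83.3 dBA, T = 3.6 hours
Formula: T_allowed = 8 / 2^((L - 90) / 5)
Compute exponent: (83.3 - 90) / 5 = -1.34
Compute 2^(-1.34) = 0.395021
T_allowed = 8 / 0.395021 = 20.252088 hours
Dose = (T / T_allowed) * 100
Dose = (3.6 / 20.252088) * 100 = 17.78

17.78 %


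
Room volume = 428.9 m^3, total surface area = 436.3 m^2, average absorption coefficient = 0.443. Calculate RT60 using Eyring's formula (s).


Given values:
  V = 428.9 m^3, S = 436.3 m^2, alpha = 0.443
Formula: RT60 = 0.161 * V / (-S * ln(1 - alpha))
Compute ln(1 - 0.443) = ln(0.557) = -0.58519
Denominator: -436.3 * -0.58519 = 255.3184
Numerator: 0.161 * 428.9 = 69.0529
RT60 = 69.0529 / 255.3184 = 0.27

0.27 s


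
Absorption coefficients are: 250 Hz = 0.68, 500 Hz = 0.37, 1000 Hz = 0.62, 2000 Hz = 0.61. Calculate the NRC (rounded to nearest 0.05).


Given values:
  a_250 = 0.68, a_500 = 0.37
  a_1000 = 0.62, a_2000 = 0.61
Formula: NRC = (a250 + a500 + a1000 + a2000) / 4
Sum = 0.68 + 0.37 + 0.62 + 0.61 = 2.28
NRC = 2.28 / 4 = 0.57
Rounded to nearest 0.05: 0.55

0.55


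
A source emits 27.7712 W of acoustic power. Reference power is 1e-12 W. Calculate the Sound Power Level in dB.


Given values:
  W = 27.7712 W
  W_ref = 1e-12 W
Formula: SWL = 10 * log10(W / W_ref)
Compute ratio: W / W_ref = 27771200000000
Compute log10: log10(27771200000000) = 13.443595
Multiply: SWL = 10 * 13.443595 = 134.44

134.44 dB


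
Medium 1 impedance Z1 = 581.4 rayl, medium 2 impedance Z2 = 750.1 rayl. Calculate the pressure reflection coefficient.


Given values:
  Z1 = 581.4 rayl, Z2 = 750.1 rayl
Formula: R = (Z2 - Z1) / (Z2 + Z1)
Numerator: Z2 - Z1 = 750.1 - 581.4 = 168.7
Denominator: Z2 + Z1 = 750.1 + 581.4 = 1331.5
R = 168.7 / 1331.5 = 0.1267

0.1267


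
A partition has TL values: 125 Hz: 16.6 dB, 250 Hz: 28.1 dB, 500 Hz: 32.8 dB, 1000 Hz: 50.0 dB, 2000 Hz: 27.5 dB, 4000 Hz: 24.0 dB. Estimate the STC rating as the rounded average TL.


Given TL values at each frequency:
  125 Hz: 16.6 dB
  250 Hz: 28.1 dB
  500 Hz: 32.8 dB
  1000 Hz: 50.0 dB
  2000 Hz: 27.5 dB
  4000 Hz: 24.0 dB
Formula: STC ~ round(average of TL values)
Sum = 16.6 + 28.1 + 32.8 + 50.0 + 27.5 + 24.0 = 179.0
Average = 179.0 / 6 = 29.83
Rounded: 30

30


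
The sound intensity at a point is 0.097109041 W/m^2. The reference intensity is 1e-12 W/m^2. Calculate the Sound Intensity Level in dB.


Given values:
  I = 0.097109041 W/m^2
  I_ref = 1e-12 W/m^2
Formula: SIL = 10 * log10(I / I_ref)
Compute ratio: I / I_ref = 97109041000
Compute log10: log10(97109041000) = 10.98726
Multiply: SIL = 10 * 10.98726 = 109.87

109.87 dB


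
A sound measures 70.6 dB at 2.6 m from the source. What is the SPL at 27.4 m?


Given values:
  SPL1 = 70.6 dB, r1 = 2.6 m, r2 = 27.4 m
Formula: SPL2 = SPL1 - 20 * log10(r2 / r1)
Compute ratio: r2 / r1 = 27.4 / 2.6 = 10.5385
Compute log10: log10(10.5385) = 1.022779
Compute drop: 20 * 1.022779 = 20.4556
SPL2 = 70.6 - 20.4556 = 50.14

50.14 dB


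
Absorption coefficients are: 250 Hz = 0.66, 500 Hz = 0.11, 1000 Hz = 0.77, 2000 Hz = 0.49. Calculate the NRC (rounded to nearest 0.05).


Given values:
  a_250 = 0.66, a_500 = 0.11
  a_1000 = 0.77, a_2000 = 0.49
Formula: NRC = (a250 + a500 + a1000 + a2000) / 4
Sum = 0.66 + 0.11 + 0.77 + 0.49 = 2.03
NRC = 2.03 / 4 = 0.5075
Rounded to nearest 0.05: 0.5

0.5


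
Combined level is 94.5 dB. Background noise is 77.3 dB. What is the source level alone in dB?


Given values:
  L_total = 94.5 dB, L_bg = 77.3 dB
Formula: L_source = 10 * log10(10^(L_total/10) - 10^(L_bg/10))
Convert to linear:
  10^(94.5/10) = 2818382931.2644
  10^(77.3/10) = 53703179.637
Difference: 2818382931.2644 - 53703179.637 = 2764679751.6274
L_source = 10 * log10(2764679751.6274) = 94.42

94.42 dB


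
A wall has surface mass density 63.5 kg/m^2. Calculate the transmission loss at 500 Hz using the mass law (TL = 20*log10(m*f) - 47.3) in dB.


Given values:
  m = 63.5 kg/m^2, f = 500 Hz
Formula: TL = 20 * log10(m * f) - 47.3
Compute m * f = 63.5 * 500 = 31750.0
Compute log10(31750.0) = 4.501744
Compute 20 * 4.501744 = 90.0349
TL = 90.0349 - 47.3 = 42.73

42.73 dB


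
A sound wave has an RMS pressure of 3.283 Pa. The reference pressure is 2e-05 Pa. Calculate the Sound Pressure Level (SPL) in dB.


Given values:
  p = 3.283 Pa
  p_ref = 2e-05 Pa
Formula: SPL = 20 * log10(p / p_ref)
Compute ratio: p / p_ref = 3.283 / 2e-05 = 164150
Compute log10: log10(164150) = 5.215241
Multiply: SPL = 20 * 5.215241 = 104.3

104.3 dB


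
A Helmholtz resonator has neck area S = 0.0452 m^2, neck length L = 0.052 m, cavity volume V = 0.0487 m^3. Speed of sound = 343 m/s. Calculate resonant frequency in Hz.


Given values:
  S = 0.0452 m^2, L = 0.052 m, V = 0.0487 m^3, c = 343 m/s
Formula: f = (c / (2*pi)) * sqrt(S / (V * L))
Compute V * L = 0.0487 * 0.052 = 0.0025324
Compute S / (V * L) = 0.0452 / 0.0025324 = 17.8487
Compute sqrt(17.8487) = 4.224772
Compute c / (2*pi) = 343 / 6.283185 = 54.590148
f = 54.590148 * 4.224772 = 230.63

230.63 Hz


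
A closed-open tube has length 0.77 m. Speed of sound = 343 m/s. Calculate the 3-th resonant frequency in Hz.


Given values:
  Tube type: closed-open, L = 0.77 m, c = 343 m/s, n = 3
Formula: f_n = (2n - 1) * c / (4 * L)
Compute 2n - 1 = 2*3 - 1 = 5
Compute 4 * L = 4 * 0.77 = 3.08
f = 5 * 343 / 3.08
f = 556.82

556.82 Hz


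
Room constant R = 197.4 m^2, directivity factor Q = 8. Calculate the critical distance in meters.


Given values:
  R = 197.4 m^2, Q = 8
Formula: d_c = 0.141 * sqrt(Q * R)
Compute Q * R = 8 * 197.4 = 1579.2
Compute sqrt(1579.2) = 39.7391
d_c = 0.141 * 39.7391 = 5.603

5.603 m


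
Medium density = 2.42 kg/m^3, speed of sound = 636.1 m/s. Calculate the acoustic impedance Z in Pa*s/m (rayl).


Given values:
  rho = 2.42 kg/m^3
  c = 636.1 m/s
Formula: Z = rho * c
Z = 2.42 * 636.1
Z = 1539.36

1539.36 rayl


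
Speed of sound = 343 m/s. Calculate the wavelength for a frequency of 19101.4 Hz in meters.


Given values:
  c = 343 m/s, f = 19101.4 Hz
Formula: lambda = c / f
lambda = 343 / 19101.4
lambda = 0.018

0.018 m


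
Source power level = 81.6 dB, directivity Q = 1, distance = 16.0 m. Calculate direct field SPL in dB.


Given values:
  Lw = 81.6 dB, Q = 1, r = 16.0 m
Formula: SPL = Lw + 10 * log10(Q / (4 * pi * r^2))
Compute 4 * pi * r^2 = 4 * pi * 16.0^2 = 3216.9909
Compute Q / denom = 1 / 3216.9909 = 0.00031085
Compute 10 * log10(0.00031085) = -35.0745
SPL = 81.6 + (-35.0745) = 46.53

46.53 dB


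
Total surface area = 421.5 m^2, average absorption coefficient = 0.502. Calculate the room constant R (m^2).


Given values:
  S = 421.5 m^2, alpha = 0.502
Formula: R = S * alpha / (1 - alpha)
Numerator: 421.5 * 0.502 = 211.593
Denominator: 1 - 0.502 = 0.498
R = 211.593 / 0.498 = 424.89

424.89 m^2


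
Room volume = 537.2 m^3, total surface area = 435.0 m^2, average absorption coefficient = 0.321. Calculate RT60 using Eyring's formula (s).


Given values:
  V = 537.2 m^3, S = 435.0 m^2, alpha = 0.321
Formula: RT60 = 0.161 * V / (-S * ln(1 - alpha))
Compute ln(1 - 0.321) = ln(0.679) = -0.387134
Denominator: -435.0 * -0.387134 = 168.4033
Numerator: 0.161 * 537.2 = 86.4892
RT60 = 86.4892 / 168.4033 = 0.514

0.514 s


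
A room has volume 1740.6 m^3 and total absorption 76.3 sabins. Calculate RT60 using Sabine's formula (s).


Given values:
  V = 1740.6 m^3
  A = 76.3 sabins
Formula: RT60 = 0.161 * V / A
Numerator: 0.161 * 1740.6 = 280.2366
RT60 = 280.2366 / 76.3 = 3.673

3.673 s


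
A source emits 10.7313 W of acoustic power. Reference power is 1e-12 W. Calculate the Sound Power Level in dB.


Given values:
  W = 10.7313 W
  W_ref = 1e-12 W
Formula: SWL = 10 * log10(W / W_ref)
Compute ratio: W / W_ref = 10731300000000
Compute log10: log10(10731300000000) = 13.030652
Multiply: SWL = 10 * 13.030652 = 130.31

130.31 dB


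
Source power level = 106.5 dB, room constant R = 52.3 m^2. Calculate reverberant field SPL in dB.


Given values:
  Lw = 106.5 dB, R = 52.3 m^2
Formula: SPL = Lw + 10 * log10(4 / R)
Compute 4 / R = 4 / 52.3 = 0.076482
Compute 10 * log10(0.076482) = -11.1644
SPL = 106.5 + (-11.1644) = 95.34

95.34 dB


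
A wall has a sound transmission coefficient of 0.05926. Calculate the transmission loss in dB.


Given values:
  tau = 0.05926
Formula: TL = 10 * log10(1 / tau)
Compute 1 / tau = 1 / 0.05926 = 16.8748
Compute log10(16.8748) = 1.227239
TL = 10 * 1.227239 = 12.27

12.27 dB


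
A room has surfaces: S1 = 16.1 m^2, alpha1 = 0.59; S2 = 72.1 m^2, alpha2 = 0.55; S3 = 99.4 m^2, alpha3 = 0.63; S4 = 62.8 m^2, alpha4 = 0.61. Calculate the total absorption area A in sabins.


Given surfaces:
  Surface 1: 16.1 * 0.59 = 9.499
  Surface 2: 72.1 * 0.55 = 39.655
  Surface 3: 99.4 * 0.63 = 62.622
  Surface 4: 62.8 * 0.61 = 38.308
Formula: A = sum(Si * alpha_i)
A = 9.499 + 39.655 + 62.622 + 38.308
A = 150.08

150.08 sabins


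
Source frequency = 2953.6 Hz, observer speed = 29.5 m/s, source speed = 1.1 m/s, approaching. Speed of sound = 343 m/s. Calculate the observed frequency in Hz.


Given values:
  f_s = 2953.6 Hz, v_o = 29.5 m/s, v_s = 1.1 m/s
  Direction: approaching
Formula: f_o = f_s * (c + v_o) / (c - v_s)
Numerator: c + v_o = 343 + 29.5 = 372.5
Denominator: c - v_s = 343 - 1.1 = 341.9
f_o = 2953.6 * 372.5 / 341.9 = 3217.95

3217.95 Hz


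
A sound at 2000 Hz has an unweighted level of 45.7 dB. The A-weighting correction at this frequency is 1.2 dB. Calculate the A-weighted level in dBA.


Given values:
  SPL = 45.7 dB
  A-weighting at 2000 Hz = 1.2 dB
Formula: L_A = SPL + A_weight
L_A = 45.7 + (1.2)
L_A = 46.9

46.9 dBA


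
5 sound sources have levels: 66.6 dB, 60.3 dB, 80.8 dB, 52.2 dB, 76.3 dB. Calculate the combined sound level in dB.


Formula: L_total = 10 * log10( sum(10^(Li/10)) )
  Source 1: 10^(66.6/10) = 4570881.8961
  Source 2: 10^(60.3/10) = 1071519.3052
  Source 3: 10^(80.8/10) = 120226443.4617
  Source 4: 10^(52.2/10) = 165958.6907
  Source 5: 10^(76.3/10) = 42657951.8802
Sum of linear values = 168692755.2339
L_total = 10 * log10(168692755.2339) = 82.27

82.27 dB


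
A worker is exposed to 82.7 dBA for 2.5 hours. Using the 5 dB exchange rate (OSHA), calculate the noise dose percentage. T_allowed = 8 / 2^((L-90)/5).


Given values:
  L = 82.7 dBA, T = 2.5 hours
Formula: T_allowed = 8 / 2^((L - 90) / 5)
Compute exponent: (82.7 - 90) / 5 = -1.46
Compute 2^(-1.46) = 0.363493
T_allowed = 8 / 0.363493 = 22.008677 hours
Dose = (T / T_allowed) * 100
Dose = (2.5 / 22.008677) * 100 = 11.36

11.36 %


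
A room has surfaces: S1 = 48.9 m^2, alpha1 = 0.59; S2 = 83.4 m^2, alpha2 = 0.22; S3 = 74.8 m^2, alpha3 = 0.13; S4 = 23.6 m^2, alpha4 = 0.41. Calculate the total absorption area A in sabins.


Given surfaces:
  Surface 1: 48.9 * 0.59 = 28.851
  Surface 2: 83.4 * 0.22 = 18.348
  Surface 3: 74.8 * 0.13 = 9.724
  Surface 4: 23.6 * 0.41 = 9.676
Formula: A = sum(Si * alpha_i)
A = 28.851 + 18.348 + 9.724 + 9.676
A = 66.6

66.6 sabins


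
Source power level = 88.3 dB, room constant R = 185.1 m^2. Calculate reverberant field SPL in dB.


Given values:
  Lw = 88.3 dB, R = 185.1 m^2
Formula: SPL = Lw + 10 * log10(4 / R)
Compute 4 / R = 4 / 185.1 = 0.02161
Compute 10 * log10(0.02161) = -16.6535
SPL = 88.3 + (-16.6535) = 71.65

71.65 dB


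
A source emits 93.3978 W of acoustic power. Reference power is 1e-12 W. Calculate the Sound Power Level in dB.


Given values:
  W = 93.3978 W
  W_ref = 1e-12 W
Formula: SWL = 10 * log10(W / W_ref)
Compute ratio: W / W_ref = 93397800000000
Compute log10: log10(93397800000000) = 13.970337
Multiply: SWL = 10 * 13.970337 = 139.7

139.7 dB


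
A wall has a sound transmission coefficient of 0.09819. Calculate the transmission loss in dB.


Given values:
  tau = 0.09819
Formula: TL = 10 * log10(1 / tau)
Compute 1 / tau = 1 / 0.09819 = 10.1843
Compute log10(10.1843) = 1.007931
TL = 10 * 1.007931 = 10.08

10.08 dB


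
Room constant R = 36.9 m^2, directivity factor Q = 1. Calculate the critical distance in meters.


Given values:
  R = 36.9 m^2, Q = 1
Formula: d_c = 0.141 * sqrt(Q * R)
Compute Q * R = 1 * 36.9 = 36.9
Compute sqrt(36.9) = 6.0745
d_c = 0.141 * 6.0745 = 0.857

0.857 m


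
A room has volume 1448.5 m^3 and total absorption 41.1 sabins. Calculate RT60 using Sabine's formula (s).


Given values:
  V = 1448.5 m^3
  A = 41.1 sabins
Formula: RT60 = 0.161 * V / A
Numerator: 0.161 * 1448.5 = 233.2085
RT60 = 233.2085 / 41.1 = 5.674

5.674 s


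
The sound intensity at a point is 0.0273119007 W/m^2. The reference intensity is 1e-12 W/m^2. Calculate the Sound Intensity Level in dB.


Given values:
  I = 0.0273119007 W/m^2
  I_ref = 1e-12 W/m^2
Formula: SIL = 10 * log10(I / I_ref)
Compute ratio: I / I_ref = 27311900700
Compute log10: log10(27311900700) = 10.436352
Multiply: SIL = 10 * 10.436352 = 104.36

104.36 dB


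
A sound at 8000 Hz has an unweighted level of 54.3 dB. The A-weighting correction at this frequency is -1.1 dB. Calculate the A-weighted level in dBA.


Given values:
  SPL = 54.3 dB
  A-weighting at 8000 Hz = -1.1 dB
Formula: L_A = SPL + A_weight
L_A = 54.3 + (-1.1)
L_A = 53.2

53.2 dBA


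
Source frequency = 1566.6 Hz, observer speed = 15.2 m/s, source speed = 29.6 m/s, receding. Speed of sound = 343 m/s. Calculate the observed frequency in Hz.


Given values:
  f_s = 1566.6 Hz, v_o = 15.2 m/s, v_s = 29.6 m/s
  Direction: receding
Formula: f_o = f_s * (c - v_o) / (c + v_s)
Numerator: c - v_o = 343 - 15.2 = 327.8
Denominator: c + v_s = 343 + 29.6 = 372.6
f_o = 1566.6 * 327.8 / 372.6 = 1378.24

1378.24 Hz


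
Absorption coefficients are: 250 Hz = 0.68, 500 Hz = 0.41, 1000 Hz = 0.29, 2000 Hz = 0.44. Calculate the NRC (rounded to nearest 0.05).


Given values:
  a_250 = 0.68, a_500 = 0.41
  a_1000 = 0.29, a_2000 = 0.44
Formula: NRC = (a250 + a500 + a1000 + a2000) / 4
Sum = 0.68 + 0.41 + 0.29 + 0.44 = 1.82
NRC = 1.82 / 4 = 0.455
Rounded to nearest 0.05: 0.45

0.45


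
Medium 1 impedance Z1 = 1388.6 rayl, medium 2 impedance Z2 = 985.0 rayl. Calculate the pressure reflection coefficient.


Given values:
  Z1 = 1388.6 rayl, Z2 = 985.0 rayl
Formula: R = (Z2 - Z1) / (Z2 + Z1)
Numerator: Z2 - Z1 = 985.0 - 1388.6 = -403.6
Denominator: Z2 + Z1 = 985.0 + 1388.6 = 2373.6
R = -403.6 / 2373.6 = -0.17

-0.17


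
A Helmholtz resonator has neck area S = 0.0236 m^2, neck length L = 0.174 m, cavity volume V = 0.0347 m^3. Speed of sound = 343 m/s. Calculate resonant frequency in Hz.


Given values:
  S = 0.0236 m^2, L = 0.174 m, V = 0.0347 m^3, c = 343 m/s
Formula: f = (c / (2*pi)) * sqrt(S / (V * L))
Compute V * L = 0.0347 * 0.174 = 0.0060378
Compute S / (V * L) = 0.0236 / 0.0060378 = 3.9087
Compute sqrt(3.9087) = 1.977043
Compute c / (2*pi) = 343 / 6.283185 = 54.590148
f = 54.590148 * 1.977043 = 107.93

107.93 Hz


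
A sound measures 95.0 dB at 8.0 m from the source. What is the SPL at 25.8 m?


Given values:
  SPL1 = 95.0 dB, r1 = 8.0 m, r2 = 25.8 m
Formula: SPL2 = SPL1 - 20 * log10(r2 / r1)
Compute ratio: r2 / r1 = 25.8 / 8.0 = 3.225
Compute log10: log10(3.225) = 0.50853
Compute drop: 20 * 0.50853 = 10.1706
SPL2 = 95.0 - 10.1706 = 84.83

84.83 dB


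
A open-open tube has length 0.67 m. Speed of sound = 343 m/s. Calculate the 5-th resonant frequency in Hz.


Given values:
  Tube type: open-open, L = 0.67 m, c = 343 m/s, n = 5
Formula: f_n = n * c / (2 * L)
Compute 2 * L = 2 * 0.67 = 1.34
f = 5 * 343 / 1.34
f = 1279.85

1279.85 Hz


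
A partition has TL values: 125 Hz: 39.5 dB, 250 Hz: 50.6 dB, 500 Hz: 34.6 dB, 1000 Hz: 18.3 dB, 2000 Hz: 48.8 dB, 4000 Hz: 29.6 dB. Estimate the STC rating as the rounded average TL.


Given TL values at each frequency:
  125 Hz: 39.5 dB
  250 Hz: 50.6 dB
  500 Hz: 34.6 dB
  1000 Hz: 18.3 dB
  2000 Hz: 48.8 dB
  4000 Hz: 29.6 dB
Formula: STC ~ round(average of TL values)
Sum = 39.5 + 50.6 + 34.6 + 18.3 + 48.8 + 29.6 = 221.4
Average = 221.4 / 6 = 36.9
Rounded: 37

37


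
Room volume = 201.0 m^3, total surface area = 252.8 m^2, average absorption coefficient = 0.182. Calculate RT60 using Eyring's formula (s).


Given values:
  V = 201.0 m^3, S = 252.8 m^2, alpha = 0.182
Formula: RT60 = 0.161 * V / (-S * ln(1 - alpha))
Compute ln(1 - 0.182) = ln(0.818) = -0.200893
Denominator: -252.8 * -0.200893 = 50.7858
Numerator: 0.161 * 201.0 = 32.361
RT60 = 32.361 / 50.7858 = 0.637

0.637 s


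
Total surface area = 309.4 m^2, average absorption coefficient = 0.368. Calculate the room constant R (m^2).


Given values:
  S = 309.4 m^2, alpha = 0.368
Formula: R = S * alpha / (1 - alpha)
Numerator: 309.4 * 0.368 = 113.8592
Denominator: 1 - 0.368 = 0.632
R = 113.8592 / 0.632 = 180.16

180.16 m^2


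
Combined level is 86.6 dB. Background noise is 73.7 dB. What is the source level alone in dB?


Given values:
  L_total = 86.6 dB, L_bg = 73.7 dB
Formula: L_source = 10 * log10(10^(L_total/10) - 10^(L_bg/10))
Convert to linear:
  10^(86.6/10) = 457088189.6149
  10^(73.7/10) = 23442288.1532
Difference: 457088189.6149 - 23442288.1532 = 433645901.4617
L_source = 10 * log10(433645901.4617) = 86.37

86.37 dB


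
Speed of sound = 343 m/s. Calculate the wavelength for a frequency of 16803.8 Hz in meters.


Given values:
  c = 343 m/s, f = 16803.8 Hz
Formula: lambda = c / f
lambda = 343 / 16803.8
lambda = 0.0204

0.0204 m


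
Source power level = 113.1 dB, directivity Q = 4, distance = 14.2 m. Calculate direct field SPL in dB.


Given values:
  Lw = 113.1 dB, Q = 4, r = 14.2 m
Formula: SPL = Lw + 10 * log10(Q / (4 * pi * r^2))
Compute 4 * pi * r^2 = 4 * pi * 14.2^2 = 2533.883
Compute Q / denom = 4 / 2533.883 = 0.0015786
Compute 10 * log10(0.0015786) = -28.0173
SPL = 113.1 + (-28.0173) = 85.08

85.08 dB


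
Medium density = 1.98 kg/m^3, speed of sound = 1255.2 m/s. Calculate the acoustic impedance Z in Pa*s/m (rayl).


Given values:
  rho = 1.98 kg/m^3
  c = 1255.2 m/s
Formula: Z = rho * c
Z = 1.98 * 1255.2
Z = 2485.3

2485.3 rayl


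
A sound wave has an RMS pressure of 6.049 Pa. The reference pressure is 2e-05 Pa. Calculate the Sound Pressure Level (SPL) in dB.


Given values:
  p = 6.049 Pa
  p_ref = 2e-05 Pa
Formula: SPL = 20 * log10(p / p_ref)
Compute ratio: p / p_ref = 6.049 / 2e-05 = 302450
Compute log10: log10(302450) = 5.480654
Multiply: SPL = 20 * 5.480654 = 109.61

109.61 dB


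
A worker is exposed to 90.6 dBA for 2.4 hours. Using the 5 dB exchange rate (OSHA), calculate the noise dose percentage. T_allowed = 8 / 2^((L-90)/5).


Given values:
  L = 90.6 dBA, T = 2.4 hours
Formula: T_allowed = 8 / 2^((L - 90) / 5)
Compute exponent: (90.6 - 90) / 5 = 0.12
Compute 2^(0.12) = 1.086735
T_allowed = 8 / 1.086735 = 7.3615 hours
Dose = (T / T_allowed) * 100
Dose = (2.4 / 7.3615) * 100 = 32.6

32.6 %


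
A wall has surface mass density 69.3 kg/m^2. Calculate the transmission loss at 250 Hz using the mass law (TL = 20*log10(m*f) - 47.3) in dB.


Given values:
  m = 69.3 kg/m^2, f = 250 Hz
Formula: TL = 20 * log10(m * f) - 47.3
Compute m * f = 69.3 * 250 = 17325.0
Compute log10(17325.0) = 4.238673
Compute 20 * 4.238673 = 84.7735
TL = 84.7735 - 47.3 = 37.47

37.47 dB


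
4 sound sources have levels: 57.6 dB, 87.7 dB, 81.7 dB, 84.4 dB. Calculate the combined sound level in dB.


Formula: L_total = 10 * log10( sum(10^(Li/10)) )
  Source 1: 10^(57.6/10) = 575439.9373
  Source 2: 10^(87.7/10) = 588843655.3556
  Source 3: 10^(81.7/10) = 147910838.8168
  Source 4: 10^(84.4/10) = 275422870.3338
Sum of linear values = 1012752804.4435
L_total = 10 * log10(1012752804.4435) = 90.06

90.06 dB
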